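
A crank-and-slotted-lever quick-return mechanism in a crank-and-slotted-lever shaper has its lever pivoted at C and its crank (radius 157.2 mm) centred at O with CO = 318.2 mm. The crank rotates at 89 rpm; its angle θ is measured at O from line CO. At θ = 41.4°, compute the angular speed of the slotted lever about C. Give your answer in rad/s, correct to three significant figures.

ω = 9.32 rad/s (from 89 rpm).
Crank pin A relative to C: A = (d + r cosθ, r sinθ); lever angle φ = atan2(r sinθ, d + r cosθ).
Differentiating tanφ: φ̇ = rω(d cosθ + r)/(d² + r² + 2dr cosθ).
d² + r² + 2dr cosθ = |CA|² = 0.201006 m²;  d cosθ + r = +0.39589 m.
|ω_lever| = |0.1572·9.32·+0.39589| / 0.201006 = 2.8856 rad/s.

2.89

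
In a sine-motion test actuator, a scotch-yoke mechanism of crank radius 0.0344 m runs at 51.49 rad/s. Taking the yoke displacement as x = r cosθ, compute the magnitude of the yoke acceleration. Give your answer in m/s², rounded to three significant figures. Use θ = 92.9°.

4.61

ω = 51.49 rad/s
x = r cosθ ⇒ ẍ = −rω² cosθ (ω constant).
|a| = rω²|cosθ| = 0.0344·(51.49)²·|cos 92.9°| = 4.6142 m/s².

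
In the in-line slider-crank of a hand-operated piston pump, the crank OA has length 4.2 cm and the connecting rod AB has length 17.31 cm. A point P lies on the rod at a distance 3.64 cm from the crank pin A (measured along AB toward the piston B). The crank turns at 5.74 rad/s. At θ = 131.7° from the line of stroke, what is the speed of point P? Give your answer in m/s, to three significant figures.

ω = 5.74 rad/s.  Crank-pin speed |V_A| = rω = 0.24108 m/s, perpendicular to OA.
Rod angle: sinφ = −(r/L) sinθ ⇒ φ = -10.437°; ω_rod = −rω cosθ/√(L²−r²sin²θ) = +0.94207 rad/s.
V_P = V_A + ω_rod × AP, with AP = 0.0364 m along the rod.
Components: V_Px = −rω sinθ − a·ω_rod·sinφ = -0.17379 m/s;  V_Py = rω cosθ + a·ω_rod·cosφ = -0.12665 m/s.
|V_P| = √(V_Px² + V_Py²) = 0.21504 m/s.

0.215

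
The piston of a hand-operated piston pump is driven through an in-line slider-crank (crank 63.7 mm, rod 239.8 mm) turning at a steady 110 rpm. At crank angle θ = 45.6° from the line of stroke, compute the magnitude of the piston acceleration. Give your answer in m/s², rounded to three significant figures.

ω = 2π·110/60 = 11.52 rad/s
x(θ) = r cosθ + √(L² − r² sin²θ); with ω constant, a = ω²·d²x/dθ².
d²x/dθ² = −r cosθ − r²(cos2θ)/√u − r⁴ sin²2θ/(4u^{3/2}),  u = L² − r² sin²θ = 0.0554327 m².
Substituting r = 0.0637 m, L = 0.2398 m, θ = 45.6°: d²x/dθ² = -0.044523 m.
a = ω²·d²x/dθ² = (11.52)²·(-0.044523) = -5.9078 m/s²;  |a| = 5.9078 m/s².

5.91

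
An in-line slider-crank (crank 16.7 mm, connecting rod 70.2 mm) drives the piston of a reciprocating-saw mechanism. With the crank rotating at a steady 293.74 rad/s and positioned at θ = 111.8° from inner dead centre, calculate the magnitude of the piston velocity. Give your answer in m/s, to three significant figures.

4.14

ω = 293.7 rad/s
For an in-line slider-crank, x = r cosθ + √(L² − r² sin²θ), so v = −rω sinθ·[1 + r cosθ/√(L² − r² sin²θ)].
With r = 0.0167 m, L = 0.0702 m, θ = 111.8°: √(L² − r² sin²θ) = 0.068466 m.
v = −0.0167·293.7·0.92849·[1 + 0.0167·-0.37137/0.068466] = -4.1421 m/s.
|v| = 4.1421 m/s.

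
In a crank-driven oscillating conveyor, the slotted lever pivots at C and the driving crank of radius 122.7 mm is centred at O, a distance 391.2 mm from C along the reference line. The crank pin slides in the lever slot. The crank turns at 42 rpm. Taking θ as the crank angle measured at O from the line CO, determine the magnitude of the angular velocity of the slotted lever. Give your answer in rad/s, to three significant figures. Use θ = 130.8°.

0.681

ω = 4.398 rad/s (from 42 rpm).
Crank pin A relative to C: A = (d + r cosθ, r sinθ); lever angle φ = atan2(r sinθ, d + r cosθ).
Differentiating tanφ: φ̇ = rω(d cosθ + r)/(d² + r² + 2dr cosθ).
d² + r² + 2dr cosθ = |CA|² = 0.105364 m²;  d cosθ + r = -0.13292 m.
|ω_lever| = |0.1227·4.398·-0.13292| / 0.105364 = 0.68079 rad/s.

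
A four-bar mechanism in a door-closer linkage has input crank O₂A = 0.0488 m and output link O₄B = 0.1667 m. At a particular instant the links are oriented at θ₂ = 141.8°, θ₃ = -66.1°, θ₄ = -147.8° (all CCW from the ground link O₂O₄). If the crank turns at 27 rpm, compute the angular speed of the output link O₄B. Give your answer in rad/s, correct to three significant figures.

0.391

ω₂ = 2.827 rad/s (from 27 rpm).
Differentiating the loop-closure r₂e^{iθ₂}+r₃e^{iθ₃}=r₁+r₄e^{iθ₄} gives r₂ω₂e^{iθ₂}+r₃ω₃e^{iθ₃}=r₄ω₄e^{iθ₄}.
Eliminating the other unknown: ω₄ = r₂ω₂ sin(θ₂−θ₃) / [r₄ sin(θ₄−θ₃)].
Numerator sine = -0.46793; denominator sine = -0.98953.
Result = 0.0488·2.827·(-0.46793) / (0.1667·(-0.98953)) = +0.39141 rad/s; magnitude 0.39141 rad/s.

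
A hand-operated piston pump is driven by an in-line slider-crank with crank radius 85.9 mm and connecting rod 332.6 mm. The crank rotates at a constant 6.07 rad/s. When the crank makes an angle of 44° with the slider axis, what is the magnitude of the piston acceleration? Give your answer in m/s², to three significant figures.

2.32

ω = 6.07 rad/s
x(θ) = r cosθ + √(L² − r² sin²θ); with ω constant, a = ω²·d²x/dθ².
d²x/dθ² = −r cosθ − r²(cos2θ)/√u − r⁴ sin²2θ/(4u^{3/2}),  u = L² − r² sin²θ = 0.107062 m².
Substituting r = 0.0859 m, L = 0.3326 m, θ = 44°: d²x/dθ² = -0.062966 m.
a = ω²·d²x/dθ² = (6.07)²·(-0.062966) = -2.32 m/s²;  |a| = 2.32 m/s².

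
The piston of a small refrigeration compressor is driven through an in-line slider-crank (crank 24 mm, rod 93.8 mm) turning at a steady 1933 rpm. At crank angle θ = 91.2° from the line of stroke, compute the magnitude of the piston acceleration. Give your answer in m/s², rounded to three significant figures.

ω = 2π·1933/60 = 202.4 rad/s
x(θ) = r cosθ + √(L² − r² sin²θ); with ω constant, a = ω²·d²x/dθ².
d²x/dθ² = −r cosθ − r²(cos2θ)/√u − r⁴ sin²2θ/(4u^{3/2}),  u = L² − r² sin²θ = 0.00822269 m².
Substituting r = 0.024 m, L = 0.0938 m, θ = 91.2°: d²x/dθ² = +0.0068489 m.
a = ω²·d²x/dθ² = (202.4)²·(+0.0068489) = +280.64 m/s²;  |a| = 280.64 m/s².

281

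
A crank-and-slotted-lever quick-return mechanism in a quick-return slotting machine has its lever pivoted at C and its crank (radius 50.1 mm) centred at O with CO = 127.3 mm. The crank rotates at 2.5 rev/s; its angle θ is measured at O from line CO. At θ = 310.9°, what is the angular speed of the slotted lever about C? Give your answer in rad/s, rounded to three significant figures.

ω = 15.71 rad/s (from 2.5 rev/s).
Crank pin A relative to C: A = (d + r cosθ, r sinθ); lever angle φ = atan2(r sinθ, d + r cosθ).
Differentiating tanφ: φ̇ = rω(d cosθ + r)/(d² + r² + 2dr cosθ).
d² + r² + 2dr cosθ = |CA|² = 0.0270668 m²;  d cosθ + r = +0.13345 m.
|ω_lever| = |0.0501·15.71·+0.13345| / 0.0270668 = 3.88 rad/s.

3.88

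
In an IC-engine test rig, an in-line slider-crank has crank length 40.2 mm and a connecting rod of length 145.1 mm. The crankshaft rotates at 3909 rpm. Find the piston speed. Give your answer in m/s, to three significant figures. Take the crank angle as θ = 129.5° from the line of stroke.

ω = 2π·3909/60 = 409.3 rad/s
For an in-line slider-crank, x = r cosθ + √(L² − r² sin²θ), so v = −rω sinθ·[1 + r cosθ/√(L² − r² sin²θ)].
With r = 0.0402 m, L = 0.1451 m, θ = 129.5°: √(L² − r² sin²θ) = 0.14175 m.
v = −0.0402·409.3·0.77162·[1 + 0.0402·-0.63608/0.14175] = -10.407 m/s.
|v| = 10.407 m/s.

10.4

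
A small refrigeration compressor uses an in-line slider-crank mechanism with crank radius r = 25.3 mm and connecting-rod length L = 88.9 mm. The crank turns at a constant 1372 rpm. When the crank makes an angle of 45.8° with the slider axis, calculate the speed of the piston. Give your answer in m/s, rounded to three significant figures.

3.13

ω = 2π·1372/60 = 143.7 rad/s
For an in-line slider-crank, x = r cosθ + √(L² − r² sin²θ), so v = −rω sinθ·[1 + r cosθ/√(L² − r² sin²θ)].
With r = 0.0253 m, L = 0.0889 m, θ = 45.8°: √(L² − r² sin²θ) = 0.08703 m.
v = −0.0253·143.7·0.71691·[1 + 0.0253·0.69717/0.08703] = -3.1341 m/s.
|v| = 3.1341 m/s.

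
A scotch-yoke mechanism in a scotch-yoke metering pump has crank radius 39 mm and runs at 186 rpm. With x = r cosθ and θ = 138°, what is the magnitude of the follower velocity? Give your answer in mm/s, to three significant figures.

508

ω = 19.48 rad/s (from 186 rpm).
x = r cosθ ⇒ ẋ = −rω sinθ.
|v| = rω|sinθ| = 0.039·19.48·|sin 138°| = 0.5083 m/s = 508.3 mm/s.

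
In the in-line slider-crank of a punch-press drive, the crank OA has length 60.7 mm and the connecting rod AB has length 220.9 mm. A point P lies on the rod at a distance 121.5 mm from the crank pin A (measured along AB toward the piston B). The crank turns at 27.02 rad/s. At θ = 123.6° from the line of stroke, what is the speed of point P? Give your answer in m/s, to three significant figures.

1.31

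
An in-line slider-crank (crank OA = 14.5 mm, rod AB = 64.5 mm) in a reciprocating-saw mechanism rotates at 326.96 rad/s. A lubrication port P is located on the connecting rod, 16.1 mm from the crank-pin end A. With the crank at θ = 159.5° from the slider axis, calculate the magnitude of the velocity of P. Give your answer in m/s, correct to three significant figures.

ω = 327 rad/s.  Crank-pin speed |V_A| = rω = 4.7409 m/s, perpendicular to OA.
Rod angle: sinφ = −(r/L) sinθ ⇒ φ = -4.516°; ω_rod = −rω cosθ/√(L²−r²sin²θ) = +69.062 rad/s.
V_P = V_A + ω_rod × AP, with AP = 0.0161 m along the rod.
Components: V_Px = −rω sinθ − a·ω_rod·sinφ = -1.5728 m/s;  V_Py = rω cosθ + a·ω_rod·cosφ = -3.3322 m/s.
|V_P| = √(V_Px² + V_Py²) = 3.6848 m/s.

3.68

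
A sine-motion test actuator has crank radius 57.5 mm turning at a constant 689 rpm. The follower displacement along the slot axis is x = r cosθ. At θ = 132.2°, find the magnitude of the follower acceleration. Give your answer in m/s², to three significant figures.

201

ω = 72.15 rad/s (from 689 rpm).
x = r cosθ ⇒ ẍ = −rω² cosθ (ω constant).
|a| = rω²|cosθ| = 0.0575·(72.15)²·|cos 132.2°| = 201.07 m/s².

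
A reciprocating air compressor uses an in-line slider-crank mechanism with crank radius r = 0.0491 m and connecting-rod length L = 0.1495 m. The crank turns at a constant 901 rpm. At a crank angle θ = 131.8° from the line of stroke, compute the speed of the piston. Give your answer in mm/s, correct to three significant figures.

2670

ω = 2π·901/60 = 94.35 rad/s
For an in-line slider-crank, x = r cosθ + √(L² − r² sin²θ), so v = −rω sinθ·[1 + r cosθ/√(L² − r² sin²θ)].
With r = 0.0491 m, L = 0.1495 m, θ = 131.8°: √(L² − r² sin²θ) = 0.14495 m.
v = −0.0491·94.35·0.74548·[1 + 0.0491·-0.66653/0.14495] = -2.6738 m/s.
|v| = 2.6738 m/s = 2673.8 mm/s.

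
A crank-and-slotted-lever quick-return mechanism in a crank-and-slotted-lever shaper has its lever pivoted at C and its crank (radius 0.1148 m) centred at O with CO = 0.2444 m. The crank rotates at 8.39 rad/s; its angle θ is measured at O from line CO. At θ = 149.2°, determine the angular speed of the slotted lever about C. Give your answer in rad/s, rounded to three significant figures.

3.71

ω = 8.39 rad/s
Crank pin A relative to C: A = (d + r cosθ, r sinθ); lever angle φ = atan2(r sinθ, d + r cosθ).
Differentiating tanφ: φ̇ = rω(d cosθ + r)/(d² + r² + 2dr cosθ).
d² + r² + 2dr cosθ = |CA|² = 0.0247105 m²;  d cosθ + r = -0.09513 m.
|ω_lever| = |0.1148·8.39·-0.09513| / 0.0247105 = 3.708 rad/s.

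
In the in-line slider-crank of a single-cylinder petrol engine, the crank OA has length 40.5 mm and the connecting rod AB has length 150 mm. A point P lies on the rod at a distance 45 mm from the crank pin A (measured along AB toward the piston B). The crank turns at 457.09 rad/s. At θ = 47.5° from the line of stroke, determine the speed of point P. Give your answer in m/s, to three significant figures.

ω = 457.1 rad/s.  Crank-pin speed |V_A| = rω = 18.512 m/s, perpendicular to OA.
Rod angle: sinφ = −(r/L) sinθ ⇒ φ = -11.482°; ω_rod = −rω cosθ/√(L²−r²sin²θ) = -85.08 rad/s.
V_P = V_A + ω_rod × AP, with AP = 0.045 m along the rod.
Components: V_Px = −rω sinθ − a·ω_rod·sinφ = -14.411 m/s;  V_Py = rω cosθ + a·ω_rod·cosφ = +8.7546 m/s.
|V_P| = √(V_Px² + V_Py²) = 16.862 m/s.

16.9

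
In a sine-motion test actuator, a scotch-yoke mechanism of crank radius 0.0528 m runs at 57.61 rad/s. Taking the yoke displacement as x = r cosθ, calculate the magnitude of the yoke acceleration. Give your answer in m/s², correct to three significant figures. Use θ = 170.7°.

173

ω = 57.61 rad/s
x = r cosθ ⇒ ẍ = −rω² cosθ (ω constant).
|a| = rω²|cosθ| = 0.0528·(57.61)²·|cos 170.7°| = 172.94 m/s².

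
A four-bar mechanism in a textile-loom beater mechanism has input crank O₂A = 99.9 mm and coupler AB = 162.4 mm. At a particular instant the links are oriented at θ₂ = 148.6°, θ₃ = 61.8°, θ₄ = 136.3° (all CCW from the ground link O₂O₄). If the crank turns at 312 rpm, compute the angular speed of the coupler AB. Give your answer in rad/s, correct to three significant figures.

ω₂ = 32.67 rad/s (from 312 rpm).
Differentiating the loop-closure r₂e^{iθ₂}+r₃e^{iθ₃}=r₁+r₄e^{iθ₄} gives r₂ω₂e^{iθ₂}+r₃ω₃e^{iθ₃}=r₄ω₄e^{iθ₄}.
Eliminating the other unknown: ω₃ = r₂ω₂ sin(θ₄−θ₂) / [r₃ sin(θ₃−θ₄)].
Numerator sine = -0.21303; denominator sine = -0.96363.
Result = 0.0999·32.67·(-0.21303) / (0.1624·(-0.96363)) = +4.4432 rad/s; magnitude 4.4432 rad/s.

4.44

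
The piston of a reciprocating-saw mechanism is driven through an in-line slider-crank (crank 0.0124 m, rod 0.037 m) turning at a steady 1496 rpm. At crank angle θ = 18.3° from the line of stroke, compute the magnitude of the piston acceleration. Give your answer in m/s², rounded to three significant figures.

ω = 2π·1496/60 = 156.7 rad/s
x(θ) = r cosθ + √(L² − r² sin²θ); with ω constant, a = ω²·d²x/dθ².
d²x/dθ² = −r cosθ − r²(cos2θ)/√u − r⁴ sin²2θ/(4u^{3/2}),  u = L² − r² sin²θ = 0.00135384 m².
Substituting r = 0.0124 m, L = 0.037 m, θ = 18.3°: d²x/dθ² = -0.01517 m.
a = ω²·d²x/dθ² = (156.7)²·(-0.01517) = -372.31 m/s²;  |a| = 372.31 m/s².

372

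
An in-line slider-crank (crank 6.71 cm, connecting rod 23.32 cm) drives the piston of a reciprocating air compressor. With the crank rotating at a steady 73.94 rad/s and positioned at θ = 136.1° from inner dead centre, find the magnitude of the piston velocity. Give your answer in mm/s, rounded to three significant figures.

ω = 73.94 rad/s
For an in-line slider-crank, x = r cosθ + √(L² − r² sin²θ), so v = −rω sinθ·[1 + r cosθ/√(L² − r² sin²θ)].
With r = 0.0671 m, L = 0.2332 m, θ = 136.1°: √(L² − r² sin²θ) = 0.22851 m.
v = −0.0671·73.94·0.69340·[1 + 0.0671·-0.72055/0.22851] = -2.7123 m/s.
|v| = 2.7123 m/s = 2712.3 mm/s.

2710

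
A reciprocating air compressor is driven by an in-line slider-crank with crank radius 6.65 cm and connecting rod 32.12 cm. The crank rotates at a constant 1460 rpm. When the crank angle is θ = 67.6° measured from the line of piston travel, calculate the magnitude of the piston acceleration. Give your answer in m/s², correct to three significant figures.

362

ω = 2π·1460/60 = 152.9 rad/s
x(θ) = r cosθ + √(L² − r² sin²θ); with ω constant, a = ω²·d²x/dθ².
d²x/dθ² = −r cosθ − r²(cos2θ)/√u − r⁴ sin²2θ/(4u^{3/2}),  u = L² − r² sin²θ = 0.0993894 m².
Substituting r = 0.0665 m, L = 0.3212 m, θ = 67.6°: d²x/dθ² = -0.015465 m.
a = ω²·d²x/dθ² = (152.9)²·(-0.015465) = -361.51 m/s²;  |a| = 361.51 m/s².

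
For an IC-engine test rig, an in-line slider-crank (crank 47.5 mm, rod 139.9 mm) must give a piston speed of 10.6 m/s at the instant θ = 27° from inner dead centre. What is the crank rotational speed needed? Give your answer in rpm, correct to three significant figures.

3590

For an in-line slider-crank, |v_piston| = rω|sinθ|·[1 + r cosθ/√(L² − r² sin²θ)].
With r = 0.0475 m, L = 0.1399 m, θ = 27°: the bracketed kinematic factor |dx/dθ| = 0.028167 m.
ω = v/|dx/dθ| = 10.6/0.028167 = 376.32 rad/s.
N = 60ω/(2π) = 3593.6 rpm.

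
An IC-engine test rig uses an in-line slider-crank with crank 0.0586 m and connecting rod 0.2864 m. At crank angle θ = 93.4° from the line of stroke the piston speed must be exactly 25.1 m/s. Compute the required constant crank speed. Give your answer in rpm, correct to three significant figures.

For an in-line slider-crank, |v_piston| = rω|sinθ|·[1 + r cosθ/√(L² − r² sin²θ)].
With r = 0.0586 m, L = 0.2864 m, θ = 93.4°: the bracketed kinematic factor |dx/dθ| = 0.057772 m.
ω = v/|dx/dθ| = 25.1/0.057772 = 434.47 rad/s.
N = 60ω/(2π) = 4148.9 rpm.

4150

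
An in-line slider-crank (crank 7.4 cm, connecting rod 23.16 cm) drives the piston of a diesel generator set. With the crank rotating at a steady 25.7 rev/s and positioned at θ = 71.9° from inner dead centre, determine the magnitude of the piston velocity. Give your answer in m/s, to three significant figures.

12.5

ω = 2π·25.7 = 161.5 rad/s
For an in-line slider-crank, x = r cosθ + √(L² − r² sin²θ), so v = −rω sinθ·[1 + r cosθ/√(L² − r² sin²θ)].
With r = 0.074 m, L = 0.2316 m, θ = 71.9°: √(L² − r² sin²θ) = 0.22066 m.
v = −0.074·161.5·0.95052·[1 + 0.074·0.31068/0.22066] = -12.541 m/s.
|v| = 12.541 m/s.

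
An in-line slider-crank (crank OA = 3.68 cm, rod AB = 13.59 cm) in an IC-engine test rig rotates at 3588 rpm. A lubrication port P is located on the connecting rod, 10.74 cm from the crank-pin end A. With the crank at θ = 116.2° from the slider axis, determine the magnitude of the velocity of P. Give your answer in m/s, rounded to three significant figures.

11.3

ω = 375.7 rad/s.  Crank-pin speed |V_A| = rω = 13.827 m/s, perpendicular to OA.
Rod angle: sinφ = −(r/L) sinθ ⇒ φ = -14.062°; ω_rod = −rω cosθ/√(L²−r²sin²θ) = +46.308 rad/s.
V_P = V_A + ω_rod × AP, with AP = 0.1074 m along the rod.
Components: V_Px = −rω sinθ − a·ω_rod·sinφ = -11.198 m/s;  V_Py = rω cosθ + a·ω_rod·cosφ = -1.2802 m/s.
|V_P| = √(V_Px² + V_Py²) = 11.271 m/s.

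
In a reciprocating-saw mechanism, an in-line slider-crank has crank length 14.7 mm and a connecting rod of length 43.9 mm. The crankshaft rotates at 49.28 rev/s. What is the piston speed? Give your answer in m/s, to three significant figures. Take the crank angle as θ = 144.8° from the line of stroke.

1.89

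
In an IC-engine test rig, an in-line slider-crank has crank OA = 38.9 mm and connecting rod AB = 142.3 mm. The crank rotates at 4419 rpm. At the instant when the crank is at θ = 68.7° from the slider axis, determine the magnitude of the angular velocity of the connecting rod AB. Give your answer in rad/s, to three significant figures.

47.5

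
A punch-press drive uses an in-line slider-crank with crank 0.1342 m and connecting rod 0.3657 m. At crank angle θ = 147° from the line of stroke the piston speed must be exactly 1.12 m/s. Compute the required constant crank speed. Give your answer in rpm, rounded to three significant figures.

For an in-line slider-crank, |v_piston| = rω|sinθ|·[1 + r cosθ/√(L² − r² sin²θ)].
With r = 0.1342 m, L = 0.3657 m, θ = 147°: the bracketed kinematic factor |dx/dθ| = 0.050133 m.
ω = v/|dx/dθ| = 1.12/0.050133 = 22.341 rad/s.
N = 60ω/(2π) = 213.34 rpm.

213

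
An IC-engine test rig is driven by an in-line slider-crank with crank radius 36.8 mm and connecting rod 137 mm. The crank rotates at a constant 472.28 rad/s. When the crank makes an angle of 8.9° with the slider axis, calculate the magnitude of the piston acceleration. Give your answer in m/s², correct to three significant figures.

ω = 472.3 rad/s
x(θ) = r cosθ + √(L² − r² sin²θ); with ω constant, a = ω²·d²x/dθ².
d²x/dθ² = −r cosθ − r²(cos2θ)/√u − r⁴ sin²2θ/(4u^{3/2}),  u = L² − r² sin²θ = 0.0187366 m².
Substituting r = 0.0368 m, L = 0.137 m, θ = 8.9°: d²x/dθ² = -0.045794 m.
a = ω²·d²x/dθ² = (472.3)²·(-0.045794) = -10214 m/s²;  |a| = 10214 m/s².

10200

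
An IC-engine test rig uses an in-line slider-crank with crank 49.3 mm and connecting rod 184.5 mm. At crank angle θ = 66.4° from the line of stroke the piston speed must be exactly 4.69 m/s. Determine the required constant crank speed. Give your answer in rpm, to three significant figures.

893

For an in-line slider-crank, |v_piston| = rω|sinθ|·[1 + r cosθ/√(L² − r² sin²θ)].
With r = 0.0493 m, L = 0.1845 m, θ = 66.4°: the bracketed kinematic factor |dx/dθ| = 0.050161 m.
ω = v/|dx/dθ| = 4.69/0.050161 = 93.498 rad/s.
N = 60ω/(2π) = 892.84 rpm.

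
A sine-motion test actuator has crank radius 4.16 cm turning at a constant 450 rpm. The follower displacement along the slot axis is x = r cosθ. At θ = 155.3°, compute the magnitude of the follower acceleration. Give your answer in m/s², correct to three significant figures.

83.9

ω = 47.12 rad/s (from 450 rpm).
x = r cosθ ⇒ ẍ = −rω² cosθ (ω constant).
|a| = rω²|cosθ| = 0.0416·(47.12)²·|cos 155.3°| = 83.928 m/s².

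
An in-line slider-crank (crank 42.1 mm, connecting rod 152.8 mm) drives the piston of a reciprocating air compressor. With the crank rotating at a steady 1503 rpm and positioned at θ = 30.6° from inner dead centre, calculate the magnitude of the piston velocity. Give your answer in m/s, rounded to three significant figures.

4.18

ω = 2π·1503/60 = 157.4 rad/s
For an in-line slider-crank, x = r cosθ + √(L² − r² sin²θ), so v = −rω sinθ·[1 + r cosθ/√(L² − r² sin²θ)].
With r = 0.0421 m, L = 0.1528 m, θ = 30.6°: √(L² − r² sin²θ) = 0.15129 m.
v = −0.0421·157.4·0.50904·[1 + 0.0421·0.86074/0.15129] = -4.181 m/s.
|v| = 4.181 m/s.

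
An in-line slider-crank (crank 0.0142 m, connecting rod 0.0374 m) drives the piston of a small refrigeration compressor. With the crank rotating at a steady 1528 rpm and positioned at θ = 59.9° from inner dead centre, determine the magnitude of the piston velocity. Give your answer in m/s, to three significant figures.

2.36

ω = 2π·1528/60 = 160 rad/s
For an in-line slider-crank, x = r cosθ + √(L² − r² sin²θ), so v = −rω sinθ·[1 + r cosθ/√(L² − r² sin²θ)].
With r = 0.0142 m, L = 0.0374 m, θ = 59.9°: √(L² − r² sin²θ) = 0.035325 m.
v = −0.0142·160·0.86515·[1 + 0.0142·0.50151/0.035325] = -2.3621 m/s.
|v| = 2.3621 m/s.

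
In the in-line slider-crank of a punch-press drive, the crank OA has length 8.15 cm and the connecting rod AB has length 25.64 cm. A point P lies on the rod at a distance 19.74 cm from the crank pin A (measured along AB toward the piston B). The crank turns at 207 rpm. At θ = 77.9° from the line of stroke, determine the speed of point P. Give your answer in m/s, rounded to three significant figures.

ω = 21.68 rad/s.  Crank-pin speed |V_A| = rω = 1.7667 m/s, perpendicular to OA.
Rod angle: sinφ = −(r/L) sinθ ⇒ φ = -18.107°; ω_rod = −rω cosθ/√(L²−r²sin²θ) = -1.5196 rad/s.
V_P = V_A + ω_rod × AP, with AP = 0.1974 m along the rod.
Components: V_Px = −rω sinθ − a·ω_rod·sinφ = -1.8207 m/s;  V_Py = rω cosθ + a·ω_rod·cosφ = +0.085216 m/s.
|V_P| = √(V_Px² + V_Py²) = 1.8226 m/s.

1.82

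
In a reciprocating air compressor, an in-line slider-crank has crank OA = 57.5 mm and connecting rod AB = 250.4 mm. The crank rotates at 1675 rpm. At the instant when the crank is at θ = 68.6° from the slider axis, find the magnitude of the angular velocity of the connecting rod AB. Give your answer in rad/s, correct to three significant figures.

15.0

ω = 175.4 rad/s (converted from 1675 rpm).
The rod makes angle φ with the slider axis where L sinφ = r sinθ; differentiating, L cosφ·φ̇ = r ω cosθ.
L cosφ = √(L² − r² sin²θ) = 0.24461 m.
|ω_rod| = r ω |cosθ| / √(L² − r² sin²θ) = 0.0575·175.4·0.36488/0.24461 = 15.045 rad/s.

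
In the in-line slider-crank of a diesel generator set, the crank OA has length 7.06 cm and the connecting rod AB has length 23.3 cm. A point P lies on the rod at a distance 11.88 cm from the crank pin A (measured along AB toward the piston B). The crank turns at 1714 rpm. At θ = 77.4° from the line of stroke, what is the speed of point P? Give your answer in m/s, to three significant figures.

ω = 179.5 rad/s.  Crank-pin speed |V_A| = rω = 12.672 m/s, perpendicular to OA.
Rod angle: sinφ = −(r/L) sinθ ⇒ φ = -17.200°; ω_rod = −rω cosθ/√(L²−r²sin²θ) = -12.419 rad/s.
V_P = V_A + ω_rod × AP, with AP = 0.1188 m along the rod.
Components: V_Px = −rω sinθ − a·ω_rod·sinφ = -12.803 m/s;  V_Py = rω cosθ + a·ω_rod·cosφ = +1.3549 m/s.
|V_P| = √(V_Px² + V_Py²) = 12.875 m/s.

12.9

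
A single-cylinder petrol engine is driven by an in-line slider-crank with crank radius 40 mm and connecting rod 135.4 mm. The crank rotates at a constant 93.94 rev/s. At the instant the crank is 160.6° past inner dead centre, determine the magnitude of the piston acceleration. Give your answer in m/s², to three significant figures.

ω = 2π·93.9 = 590.2 rad/s
x(θ) = r cosθ + √(L² − r² sin²θ); with ω constant, a = ω²·d²x/dθ².
d²x/dθ² = −r cosθ − r²(cos2θ)/√u − r⁴ sin²2θ/(4u^{3/2}),  u = L² − r² sin²θ = 0.0181566 m².
Substituting r = 0.04 m, L = 0.1354 m, θ = 160.6°: d²x/dθ² = +0.028372 m.
a = ω²·d²x/dθ² = (590.2)²·(+0.028372) = +9884.5 m/s²;  |a| = 9884.5 m/s².

9880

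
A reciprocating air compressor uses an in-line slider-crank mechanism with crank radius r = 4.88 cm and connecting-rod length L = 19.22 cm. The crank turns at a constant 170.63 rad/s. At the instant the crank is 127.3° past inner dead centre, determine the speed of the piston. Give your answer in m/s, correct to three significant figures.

5.58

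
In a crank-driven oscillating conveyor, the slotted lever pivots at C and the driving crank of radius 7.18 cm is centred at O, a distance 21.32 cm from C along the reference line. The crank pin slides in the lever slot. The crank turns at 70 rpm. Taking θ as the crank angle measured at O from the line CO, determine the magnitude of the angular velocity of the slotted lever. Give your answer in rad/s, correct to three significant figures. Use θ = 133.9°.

ω = 7.33 rad/s (from 70 rpm).
Crank pin A relative to C: A = (d + r cosθ, r sinθ); lever angle φ = atan2(r sinθ, d + r cosθ).
Differentiating tanφ: φ̇ = rω(d cosθ + r)/(d² + r² + 2dr cosθ).
d² + r² + 2dr cosθ = |CA|² = 0.0293806 m²;  d cosθ + r = -0.076033 m.
|ω_lever| = |0.0718·7.33·-0.076033| / 0.0293806 = 1.3621 rad/s.

1.36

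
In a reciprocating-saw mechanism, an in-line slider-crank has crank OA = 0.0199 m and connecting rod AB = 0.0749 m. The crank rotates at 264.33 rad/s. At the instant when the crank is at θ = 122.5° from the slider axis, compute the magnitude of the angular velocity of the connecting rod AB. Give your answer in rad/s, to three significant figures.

38.7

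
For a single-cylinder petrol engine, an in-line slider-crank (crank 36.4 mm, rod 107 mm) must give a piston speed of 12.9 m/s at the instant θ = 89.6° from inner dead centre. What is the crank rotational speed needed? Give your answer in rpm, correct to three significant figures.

For an in-line slider-crank, |v_piston| = rω|sinθ|·[1 + r cosθ/√(L² − r² sin²θ)].
With r = 0.0364 m, L = 0.107 m, θ = 89.6°: the bracketed kinematic factor |dx/dθ| = 0.036491 m.
ω = v/|dx/dθ| = 12.9/0.036491 = 353.51 rad/s.
N = 60ω/(2π) = 3375.8 rpm.

3380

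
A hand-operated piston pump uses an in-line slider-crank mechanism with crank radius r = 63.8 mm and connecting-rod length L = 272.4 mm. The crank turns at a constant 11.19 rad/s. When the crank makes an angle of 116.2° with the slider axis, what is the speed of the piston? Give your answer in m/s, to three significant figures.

0.573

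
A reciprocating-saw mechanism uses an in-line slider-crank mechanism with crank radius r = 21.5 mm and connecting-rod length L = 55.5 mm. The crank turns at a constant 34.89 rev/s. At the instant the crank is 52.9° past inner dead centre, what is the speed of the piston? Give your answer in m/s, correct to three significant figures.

ω = 2π·34.9 = 219.2 rad/s
For an in-line slider-crank, x = r cosθ + √(L² − r² sin²θ), so v = −rω sinθ·[1 + r cosθ/√(L² − r² sin²θ)].
With r = 0.0215 m, L = 0.0555 m, θ = 52.9°: √(L² − r² sin²θ) = 0.052784 m.
v = −0.0215·219.2·0.79758·[1 + 0.0215·0.60321/0.052784] = -4.6828 m/s.
|v| = 4.6828 m/s.

4.68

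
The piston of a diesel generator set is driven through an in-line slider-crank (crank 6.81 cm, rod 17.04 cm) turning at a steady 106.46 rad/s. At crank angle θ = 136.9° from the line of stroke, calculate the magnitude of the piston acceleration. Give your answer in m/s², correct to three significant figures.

ω = 106.5 rad/s
x(θ) = r cosθ + √(L² − r² sin²θ); with ω constant, a = ω²·d²x/dθ².
d²x/dθ² = −r cosθ − r²(cos2θ)/√u − r⁴ sin²2θ/(4u^{3/2}),  u = L² − r² sin²θ = 0.026871 m².
Substituting r = 0.0681 m, L = 0.1704 m, θ = 136.9°: d²x/dθ² = +0.046634 m.
a = ω²·d²x/dθ² = (106.5)²·(+0.046634) = +528.53 m/s²;  |a| = 528.53 m/s².

529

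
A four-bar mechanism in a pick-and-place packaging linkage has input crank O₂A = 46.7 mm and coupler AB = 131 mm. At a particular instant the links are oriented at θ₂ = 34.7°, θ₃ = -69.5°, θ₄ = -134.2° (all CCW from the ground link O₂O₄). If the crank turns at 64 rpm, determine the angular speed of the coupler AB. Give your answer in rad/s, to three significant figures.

ω₂ = 6.702 rad/s (from 64 rpm).
Differentiating the loop-closure r₂e^{iθ₂}+r₃e^{iθ₃}=r₁+r₄e^{iθ₄} gives r₂ω₂e^{iθ₂}+r₃ω₃e^{iθ₃}=r₄ω₄e^{iθ₄}.
Eliminating the other unknown: ω₃ = r₂ω₂ sin(θ₄−θ₂) / [r₃ sin(θ₃−θ₄)].
Numerator sine = -0.19252; denominator sine = +0.90408.
Result = 0.0467·6.702·(-0.19252) / (0.131·(+0.90408)) = -0.50878 rad/s; magnitude 0.50878 rad/s.

0.509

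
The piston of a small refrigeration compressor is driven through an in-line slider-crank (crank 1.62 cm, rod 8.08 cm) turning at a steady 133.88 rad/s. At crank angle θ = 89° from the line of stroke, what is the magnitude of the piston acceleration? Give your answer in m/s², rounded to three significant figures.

ω = 133.9 rad/s
x(θ) = r cosθ + √(L² − r² sin²θ); with ω constant, a = ω²·d²x/dθ².
d²x/dθ² = −r cosθ − r²(cos2θ)/√u − r⁴ sin²2θ/(4u^{3/2}),  u = L² − r² sin²θ = 0.00626628 m².
Substituting r = 0.0162 m, L = 0.0808 m, θ = 89°: d²x/dθ² = +0.0030305 m.
a = ω²·d²x/dθ² = (133.9)²·(+0.0030305) = +54.319 m/s²;  |a| = 54.319 m/s².

54.3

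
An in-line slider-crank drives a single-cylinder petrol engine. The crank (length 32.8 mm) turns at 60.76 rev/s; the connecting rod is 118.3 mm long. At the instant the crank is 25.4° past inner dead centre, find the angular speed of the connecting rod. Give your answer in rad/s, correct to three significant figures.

ω = 381.8 rad/s (converted from 60.76 rev/s).
The rod makes angle φ with the slider axis where L sinφ = r sinθ; differentiating, L cosφ·φ̇ = r ω cosθ.
L cosφ = √(L² − r² sin²θ) = 0.11746 m.
|ω_rod| = r ω |cosθ| / √(L² − r² sin²θ) = 0.0328·381.8·0.90334/0.11746 = 96.301 rad/s.

96.3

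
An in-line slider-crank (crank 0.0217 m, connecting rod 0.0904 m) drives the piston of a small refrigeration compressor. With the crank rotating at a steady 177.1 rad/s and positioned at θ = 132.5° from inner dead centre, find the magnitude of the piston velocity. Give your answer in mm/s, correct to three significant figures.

2370

ω = 177.1 rad/s
For an in-line slider-crank, x = r cosθ + √(L² − r² sin²θ), so v = −rω sinθ·[1 + r cosθ/√(L² − r² sin²θ)].
With r = 0.0217 m, L = 0.0904 m, θ = 132.5°: √(L² − r² sin²θ) = 0.088973 m.
v = −0.0217·177.1·0.73728·[1 + 0.0217·-0.67559/0.088973] = -2.3665 m/s.
|v| = 2.3665 m/s = 2366.5 mm/s.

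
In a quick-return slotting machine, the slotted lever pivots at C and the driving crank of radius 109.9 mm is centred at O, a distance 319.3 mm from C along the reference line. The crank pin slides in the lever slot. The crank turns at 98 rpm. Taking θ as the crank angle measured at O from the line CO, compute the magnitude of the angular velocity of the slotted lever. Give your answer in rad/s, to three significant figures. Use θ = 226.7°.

ω = 10.26 rad/s (from 98 rpm).
Crank pin A relative to C: A = (d + r cosθ, r sinθ); lever angle φ = atan2(r sinθ, d + r cosθ).
Differentiating tanφ: φ̇ = rω(d cosθ + r)/(d² + r² + 2dr cosθ).
d² + r² + 2dr cosθ = |CA|² = 0.0658983 m²;  d cosθ + r = -0.10908 m.
|ω_lever| = |0.1099·10.26·-0.10908| / 0.0658983 = 1.8669 rad/s.

1.87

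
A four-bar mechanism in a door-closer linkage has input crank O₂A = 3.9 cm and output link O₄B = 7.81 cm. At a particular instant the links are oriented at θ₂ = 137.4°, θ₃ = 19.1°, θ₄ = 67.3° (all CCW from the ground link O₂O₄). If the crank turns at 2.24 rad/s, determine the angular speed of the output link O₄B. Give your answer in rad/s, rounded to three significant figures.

ω₂ = 2.24 rad/s
Differentiating the loop-closure r₂e^{iθ₂}+r₃e^{iθ₃}=r₁+r₄e^{iθ₄} gives r₂ω₂e^{iθ₂}+r₃ω₃e^{iθ₃}=r₄ω₄e^{iθ₄}.
Eliminating the other unknown: ω₄ = r₂ω₂ sin(θ₂−θ₃) / [r₄ sin(θ₄−θ₃)].
Numerator sine = +0.88048; denominator sine = +0.74548.
Result = 0.039·2.24·(+0.88048) / (0.0781·(+0.74548)) = +1.3211 rad/s; magnitude 1.3211 rad/s.

1.32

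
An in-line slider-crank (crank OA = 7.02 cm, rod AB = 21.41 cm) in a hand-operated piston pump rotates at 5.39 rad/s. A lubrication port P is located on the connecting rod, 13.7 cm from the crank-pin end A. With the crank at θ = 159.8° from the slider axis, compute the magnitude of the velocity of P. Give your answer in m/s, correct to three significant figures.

ω = 5.39 rad/s.  Crank-pin speed |V_A| = rω = 0.37838 m/s, perpendicular to OA.
Rod angle: sinφ = −(r/L) sinθ ⇒ φ = -6.501°; ω_rod = −rω cosθ/√(L²−r²sin²θ) = +1.6693 rad/s.
V_P = V_A + ω_rod × AP, with AP = 0.137 m along the rod.
Components: V_Px = −rω sinθ − a·ω_rod·sinφ = -0.10476 m/s;  V_Py = rω cosθ + a·ω_rod·cosφ = -0.12788 m/s.
|V_P| = √(V_Px² + V_Py²) = 0.16531 m/s.

0.165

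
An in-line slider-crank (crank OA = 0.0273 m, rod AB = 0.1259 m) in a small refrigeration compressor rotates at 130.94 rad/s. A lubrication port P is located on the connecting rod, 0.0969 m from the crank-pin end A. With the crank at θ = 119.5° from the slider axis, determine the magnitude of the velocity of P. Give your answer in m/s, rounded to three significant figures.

ω = 130.9 rad/s.  Crank-pin speed |V_A| = rω = 3.5747 m/s, perpendicular to OA.
Rod angle: sinφ = −(r/L) sinθ ⇒ φ = -10.878°; ω_rod = −rω cosθ/√(L²−r²sin²θ) = +14.237 rad/s.
V_P = V_A + ω_rod × AP, with AP = 0.0969 m along the rod.
Components: V_Px = −rω sinθ − a·ω_rod·sinφ = -2.8509 m/s;  V_Py = rω cosθ + a·ω_rod·cosφ = -0.40546 m/s.
|V_P| = √(V_Px² + V_Py²) = 2.8796 m/s.

2.88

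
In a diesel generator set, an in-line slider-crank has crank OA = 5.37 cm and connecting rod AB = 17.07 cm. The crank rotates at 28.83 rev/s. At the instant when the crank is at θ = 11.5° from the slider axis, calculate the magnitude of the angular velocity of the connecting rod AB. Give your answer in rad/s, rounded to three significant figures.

ω = 181.1 rad/s (converted from 28.83 rev/s).
The rod makes angle φ with the slider axis where L sinφ = r sinθ; differentiating, L cosφ·φ̇ = r ω cosθ.
L cosφ = √(L² − r² sin²θ) = 0.17036 m.
|ω_rod| = r ω |cosθ| / √(L² − r² sin²θ) = 0.0537·181.1·0.97992/0.17036 = 55.952 rad/s.

56.0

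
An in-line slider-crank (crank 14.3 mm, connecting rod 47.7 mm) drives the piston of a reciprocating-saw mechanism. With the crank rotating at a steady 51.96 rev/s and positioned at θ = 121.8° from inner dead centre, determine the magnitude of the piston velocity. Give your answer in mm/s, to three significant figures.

3320

ω = 2π·52 = 326.5 rad/s
For an in-line slider-crank, x = r cosθ + √(L² − r² sin²θ), so v = −rω sinθ·[1 + r cosθ/√(L² − r² sin²θ)].
With r = 0.0143 m, L = 0.0477 m, θ = 121.8°: √(L² − r² sin²θ) = 0.046126 m.
v = −0.0143·326.5·0.84989·[1 + 0.0143·-0.52696/0.046126] = -3.3196 m/s.
|v| = 3.3196 m/s = 3319.6 mm/s.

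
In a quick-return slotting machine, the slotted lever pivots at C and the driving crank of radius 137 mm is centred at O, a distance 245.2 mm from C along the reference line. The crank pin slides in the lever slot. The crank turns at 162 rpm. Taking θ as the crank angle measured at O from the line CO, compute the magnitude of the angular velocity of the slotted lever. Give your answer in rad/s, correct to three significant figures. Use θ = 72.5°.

4.94

ω = 16.96 rad/s (from 162 rpm).
Crank pin A relative to C: A = (d + r cosθ, r sinθ); lever angle φ = atan2(r sinθ, d + r cosθ).
Differentiating tanφ: φ̇ = rω(d cosθ + r)/(d² + r² + 2dr cosθ).
d² + r² + 2dr cosθ = |CA|² = 0.0990949 m²;  d cosθ + r = +0.21073 m.
|ω_lever| = |0.137·16.96·+0.21073| / 0.0990949 = 4.9425 rad/s.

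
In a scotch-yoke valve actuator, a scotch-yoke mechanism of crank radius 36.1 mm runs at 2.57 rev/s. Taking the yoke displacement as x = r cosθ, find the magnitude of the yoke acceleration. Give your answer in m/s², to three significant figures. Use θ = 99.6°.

1.57

ω = 16.15 rad/s (from 2.57 rev/s).
x = r cosθ ⇒ ẍ = −rω² cosθ (ω constant).
|a| = rω²|cosθ| = 0.0361·(16.15)²·|cos 99.6°| = 1.5698 m/s².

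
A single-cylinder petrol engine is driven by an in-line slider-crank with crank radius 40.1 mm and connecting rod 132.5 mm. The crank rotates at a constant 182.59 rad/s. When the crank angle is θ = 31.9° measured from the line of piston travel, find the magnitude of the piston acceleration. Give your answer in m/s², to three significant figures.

ω = 182.6 rad/s
x(θ) = r cosθ + √(L² − r² sin²θ); with ω constant, a = ω²·d²x/dθ².
d²x/dθ² = −r cosθ − r²(cos2θ)/√u − r⁴ sin²2θ/(4u^{3/2}),  u = L² − r² sin²θ = 0.0171072 m².
Substituting r = 0.0401 m, L = 0.1325 m, θ = 31.9°: d²x/dθ² = -0.039704 m.
a = ω²·d²x/dθ² = (182.6)²·(-0.039704) = -1323.7 m/s²;  |a| = 1323.7 m/s².

1320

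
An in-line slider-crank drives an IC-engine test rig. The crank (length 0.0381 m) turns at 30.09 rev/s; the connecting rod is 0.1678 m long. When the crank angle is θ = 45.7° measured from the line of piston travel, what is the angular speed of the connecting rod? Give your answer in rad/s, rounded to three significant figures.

30.4

ω = 189.1 rad/s (converted from 30.09 rev/s).
The rod makes angle φ with the slider axis where L sinφ = r sinθ; differentiating, L cosφ·φ̇ = r ω cosθ.
L cosφ = √(L² − r² sin²θ) = 0.16557 m.
|ω_rod| = r ω |cosθ| / √(L² − r² sin²θ) = 0.0381·189.1·0.69842/0.16557 = 30.385 rad/s.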